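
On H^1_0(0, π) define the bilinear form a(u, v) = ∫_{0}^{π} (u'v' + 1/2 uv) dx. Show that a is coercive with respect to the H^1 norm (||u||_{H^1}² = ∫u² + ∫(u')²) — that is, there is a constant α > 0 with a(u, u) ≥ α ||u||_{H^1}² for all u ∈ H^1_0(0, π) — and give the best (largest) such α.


α = 3/4

Coercivity of a(·,·) on H^1_0(0, π) means a(u, u) ≥ α ||u||_{H^1}² for every u ∈ H^1_0.
The interval has length L = π, and Poincaré/coercivity depend only on L. Here a(u, u) = ∫(u')² + (1/2)·∫u².
Here 0 < c = 1/2 < 1. The condition a(u,u) ≥ α||u||_{H^1}² reads (1−α)∫(u')² ≥ (α−c)∫u². Any admissible α is ≤ 1 (rapidly oscillating u have ∫u²/∫(u')² → 0), and α = 1 would force 0 ≥ (1−c)∫u², impossible since c < 1; so 1−α > 0. By the sharp Poincaré inequality on H^1_0 of an interval of length L, ∫(u')² ≥ (π/L)²∫u² with equality for the first sine mode sin(π(x−x₀)/L) (x₀ the left endpoint), so the inequality holds for all u iff (1−α)(π/L)² ≥ α − c, i.e. α ≤ ((π/L)² + c)/((π/L)² + 1) = (1 + c(L/π)²)/(1 + (L/π)²). With (π/L)² = 1 and c = 1/2, the largest admissible constant is α = ((π/L)² + c)/((π/L)² + 1).
Simplifying, α = 3/4.


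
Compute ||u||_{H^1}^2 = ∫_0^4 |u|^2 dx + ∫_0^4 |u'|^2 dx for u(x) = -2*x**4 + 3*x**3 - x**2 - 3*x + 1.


||u||_{H^1}^2 = 5569592/45

The H^1 norm (squared) on an interval (0, L) is
  ||u||_{H^1}^2 = ∫_0^L u(x)^2 dx + ∫_0^L u'(x)^2 dx.
Compute u'(x) = -8*x**3 + 9*x**2 - 2*x - 3.
Then u(x)^2 = 4*x**8 - 12*x**7 + 13*x**6 + 6*x**5 - 21*x**4 + 12*x**3 + 7*x**2 - 6*x + 1 and u'(x)^2 = 64*x**6 - 144*x**5 + 113*x**4 + 12*x**3 - 50*x**2 + 12*x + 9.
Integrate each monomial from 0 to 4 using ∫_0^4 c·x^n dx = c·4^(n+1)/(n+1):
  ∫_0^4 u(x)^2 dx = ∫_0^4 (4*x^8 - 12*x^7 + 13*x^6 + 6*x^5 - 21*x^4 + 12*x^3 + 7*x^2 - 6*x + 1) dx. Term by term:
    ∫_0^4 4*x^8 dx = 1048576/9;  ∫_0^4 -12*x^7 dx = -98304;  ∫_0^4 13*x^6 dx = 212992/7;
    ∫_0^4 6*x^5 dx = 4096;  ∫_0^4 -21*x^4 dx = -21504/5;  ∫_0^4 12*x^3 dx = 768;
    ∫_0^4 7*x^2 dx = 448/3;  ∫_0^4 -6*x dx = -48;  ∫_0^4 1 dx = 4.
  Sum: 1048576/9 − 98304 + 212992/7 + 4096 − 21504/5 + 768 + 448/3 − 48 + 4 = 15529628/315.
  ∫_0^4 u'(x)^2 dx = ∫_0^4 (64*x^6 - 144*x^5 + 113*x^4 + 12*x^3 - 50*x^2 + 12*x + 9) dx. Term by term:
    ∫_0^4 64*x^6 dx = 1048576/7;  ∫_0^4 -144*x^5 dx = -98304;  ∫_0^4 113*x^4 dx = 115712/5;
    ∫_0^4 12*x^3 dx = 768;  ∫_0^4 -50*x^2 dx = -3200/3;  ∫_0^4 12*x dx = 96;
    ∫_0^4 9 dx = 36.
  Sum: 1048576/7 − 98304 + 115712/5 + 768 − 3200/3 + 96 + 36 = 7819172/105.
Adding: ||u||_{H^1}^2 = 15529628/315 + 7819172/105 = 5569592/45.


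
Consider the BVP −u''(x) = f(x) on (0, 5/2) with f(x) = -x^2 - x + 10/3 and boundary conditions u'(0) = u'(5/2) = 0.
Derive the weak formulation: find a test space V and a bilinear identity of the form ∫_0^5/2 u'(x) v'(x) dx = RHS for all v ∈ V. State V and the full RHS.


V = H^1(0, 5/2) (no boundary constraint on v; u is determined up to an additive constant); weak form: ∫_0^5/2 u'v' dx = ∫_0^5/2 (-x^2 - x + 10/3) v dx for all v ∈ V.

Multiply both sides by a test function v and integrate from 0 to 5/2:
  ∫_0^5/2 −u''(x) v(x) dx = ∫_0^5/2 f(x) v(x) dx.
Integrate the LHS by parts once:
  ∫_0^5/2 −u'' v dx = −[u'(x) v(x)]_0^5/2 + ∫_0^5/2 u'(x) v'(x) dx.
Thus ∫_0^5/2 u'(x) v'(x) dx = ∫_0^5/2 f(x) v(x) dx + [u'(x) v(x)]_0^5/2.
Choose V so that boundary terms are either known or forced to vanish.
u has homogeneous Neumann: u'(0) = u'(5/2) = 0. So [u' v]_0^5/2 = 0·v(5/2) − 0·v(0) = 0 for any v; take V = H^1(0, 5/2).
Weak formulation: find u (satisfying any essential BC) such that ∫_0^5/2 u'(x) v'(x) dx = ∫_0^5/2 f v dx for all v ∈ V (homogeneous Neumann, so boundary terms vanish).
Substituting f(x) = -x^2 - x + 10/3, the right-hand side is ∫_0^5/2 (-x^2 - x + 10/3) v dx.
Compatibility check (pure Neumann): taking v ≡ 1 ∈ V gives 0 = ∫_0^5/2 f dx + (0) − (0), i.e. ∫_0^5/2 f dx must equal u'(0) − u'(5/2) = 0. Indeed ∫_0^5/2 (-x^2 - x + 10/3) dx = 0, so the data are compatible. The solution is then unique only up to an additive constant (fix it e.g. by requiring ∫_0^5/2 u dx = 0).


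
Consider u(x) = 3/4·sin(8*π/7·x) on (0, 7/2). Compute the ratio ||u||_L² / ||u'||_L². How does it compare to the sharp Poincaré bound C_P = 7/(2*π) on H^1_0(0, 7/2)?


||u||_L² / ||u'||_L² = 7/(8*π) < C_P = 7/(2*π).

u(x) = 3/4·sin(8*π/7·x), so u'(x) = 6*π*cos(8*π*x/7)/7.
Writing u(x) = A·sin(kπx/L) with A = 3/4 and k = 4, use ∫_0^L sin²(kπx/L) dx = L/2 and ∫_0^L cos²(kπx/L) dx = L/2.
u² = 9/16·sin²(8*π/7·x) and (u')² = 36*π^2/49·cos²(8*π/7·x), and each of sin², cos² integrates to L/2 = 7/4 over (0, 7/2).
∫_0^7/2 u² dx = 63/64, so ||u||_L² = 3*sqrt(7)/8.
∫_0^7/2 (u')² dx = 9*π^2/7, so ||u'||_L² = 3*sqrt(7)*π/7.
Ratio ||u||_L² / ||u'||_L² = 7/(8*π).
Sharp Poincaré constant on H^1_0(0, 7/2) is C_P = L/π = 7/(2*π), achieved by sin(2*π/7·x).
This is the k = 4 harmonic; the ratio L/(kπ) is strictly less than C_P = L/π, consistent with the sharp inequality ||u||_L² ≤ C_P ||u'||_L².


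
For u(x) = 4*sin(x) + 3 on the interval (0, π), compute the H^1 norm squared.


||u||_{H^1(0,π)}^2 = 48 + 25*π

u'(x) = 4*cos(x).
Expand u² and (u')² and integrate term by term on (0, π), using: for integers n ≥ 1, ∫_0^π sin²(nx) dx = ∫_0^π cos²(nx) dx = π/2; for n ≠ n', ∫_0^π sin(nx)sin(n'x) dx = ∫_0^π cos(nx)cos(n'x) dx = 0; and by product-to-sum, ∫_0^π sin(nx)cos(n'x) dx = ½∫_0^π [sin((n+n')x) + sin((n−n')x)] dx, which is 0 when n+n' is even and 2n/(n²−n'²) when n+n' is odd (it need not vanish on (0, π)). For the constant mode: ∫_0^π 1 dx = π, ∫_0^π cos(nx) dx = 0, ∫_0^π sin(nx) dx = (1−(−1)^n)/n.
  u² squared terms: (3)²·∫1 dx = 9·π = 9*π;  (4)²·∫sin(x)² dx = 16·π/2 = 8*π.
  u² cross terms: 2·(3)·(4)·∫1·sin(x) dx = 24·(2) = 48.
  So ∫_0^π u² dx = 9*π + 8*π + 48 = 48 + 17*π.
  (u')² squared terms: (4)²·∫cos(x)² dx = 16·π/2 = 8*π.
  So ∫_0^π (u')² dx = 8*π.
||u||_{H^1}^2 = (48 + 17*π) + (8*π) = 48 + 25*π.


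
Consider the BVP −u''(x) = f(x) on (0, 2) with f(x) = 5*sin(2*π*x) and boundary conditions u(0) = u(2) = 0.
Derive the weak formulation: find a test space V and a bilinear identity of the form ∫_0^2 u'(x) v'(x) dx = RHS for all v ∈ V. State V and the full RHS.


V = H^1_0(0, 2) (so v(0) = v(2) = 0); weak form: ∫_0^2 u'v' dx = ∫_0^2 (5*sin(2*π*x)) v dx for all v ∈ V.

Multiply both sides by a test function v and integrate from 0 to 2:
  ∫_0^2 −u''(x) v(x) dx = ∫_0^2 f(x) v(x) dx.
Integrate the LHS by parts once:
  ∫_0^2 −u'' v dx = −[u'(x) v(x)]_0^2 + ∫_0^2 u'(x) v'(x) dx.
Thus ∫_0^2 u'(x) v'(x) dx = ∫_0^2 f(x) v(x) dx + [u'(x) v(x)]_0^2.
Choose V so that boundary terms are either known or forced to vanish.
u is Dirichlet: u(0) = u(2) = 0. Let V = H^1_0(0, 2); then v(0) = v(2) = 0, and [u' v]_0^2 = 0.
Weak formulation: find u (satisfying any essential BC) such that ∫_0^2 u'(x) v'(x) dx = ∫_0^2 f v dx for all v ∈ V.
Substituting f(x) = 5*sin(2*π*x), the right-hand side is ∫_0^2 (5*sin(2*π*x)) v dx.


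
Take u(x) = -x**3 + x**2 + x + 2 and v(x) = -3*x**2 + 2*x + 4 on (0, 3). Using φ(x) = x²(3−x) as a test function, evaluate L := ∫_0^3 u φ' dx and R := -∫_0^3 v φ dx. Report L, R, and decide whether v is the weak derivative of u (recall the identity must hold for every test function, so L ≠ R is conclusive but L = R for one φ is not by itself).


LHS = 837/20, RHS = 108/5. No, v is not the weak derivative of u.

u(x) = -x**3 + x**2 + x + 2, classical derivative u'(x) = -3*x**2 + 2*x + 1.
φ(x) = x²(3−x), so φ'(x) = 3*x*(2 - x).
Note φ(0) = φ(3) = 0, so the boundary term u·φ vanishes.
LHS = ∫_0^3 u(x) φ'(x) dx = ∫_0^3 (3*x^5 - 9*x^4 + 3*x^3 + 12*x) dx. Term by term:
  ∫_0^3 3*x^5 dx = 729/2;  ∫_0^3 -9*x^4 dx = -2187/5;  ∫_0^3 3*x^3 dx = 243/4;
  ∫_0^3 12*x dx = 54.
Sum: 729/2 − 2187/5 + 243/4 + 54 = 837/20.
So LHS = 837/20.
∫_0^3 v(x) φ(x) dx = ∫_0^3 (3*x^5 - 11*x^4 + 2*x^3 + 12*x^2) dx. Term by term:
  ∫_0^3 3*x^5 dx = 729/2;  ∫_0^3 -11*x^4 dx = -2673/5;  ∫_0^3 2*x^3 dx = 81/2;
  ∫_0^3 12*x^2 dx = 108.
Sum: 729/2 − 2673/5 + 81/2 + 108 = -108/5.
So RHS = -∫_0^3 v(x) φ(x) dx = 108/5.
LHS − RHS = 81/4 ≠ 0, so the identity fails.
(For a valid weak derivative the identity must hold for EVERY test function, in particular this one. The failure shows v is NOT the weak derivative of u.)
Correct weak derivative would be u'(x) = -3*x**2 + 2*x + 1.


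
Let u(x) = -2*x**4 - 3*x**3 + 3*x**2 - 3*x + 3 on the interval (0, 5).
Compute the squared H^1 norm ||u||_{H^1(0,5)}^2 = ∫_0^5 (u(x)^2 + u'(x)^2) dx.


||u||_{H^1}^2 = 312916165/126

The H^1 norm (squared) on an interval (0, L) is
  ||u||_{H^1}^2 = ∫_0^L u(x)^2 dx + ∫_0^L u'(x)^2 dx.
Compute u'(x) = -8*x**3 - 9*x**2 + 6*x - 3.
Then u(x)^2 = 4*x**8 + 12*x**7 - 3*x**6 - 6*x**5 + 15*x**4 - 36*x**3 + 27*x**2 - 18*x + 9 and u'(x)^2 = 64*x**6 + 144*x**5 - 15*x**4 - 60*x**3 + 90*x**2 - 36*x + 9.
Integrate each monomial from 0 to 5 using ∫_0^5 c·x^n dx = c·5^(n+1)/(n+1):
  ∫_0^5 u(x)^2 dx = ∫_0^5 (4*x^8 + 12*x^7 - 3*x^6 - 6*x^5 + 15*x^4 - 36*x^3 + 27*x^2 - 18*x + 9) dx. Term by term:
    ∫_0^5 4*x^8 dx = 7812500/9;  ∫_0^5 12*x^7 dx = 1171875/2;  ∫_0^5 -3*x^6 dx = -234375/7;
    ∫_0^5 -6*x^5 dx = -15625;  ∫_0^5 15*x^4 dx = 9375;  ∫_0^5 -36*x^3 dx = -5625;
    ∫_0^5 27*x^2 dx = 1125;  ∫_0^5 -18*x dx = -225;  ∫_0^5 9 dx = 45.
  Sum: 7812500/9 + 1171875/2 − 234375/7 − 15625 + 9375 − 5625 + 1125 − 225 + 45 = 177607195/126.
  ∫_0^5 u'(x)^2 dx = ∫_0^5 (64*x^6 + 144*x^5 - 15*x^4 - 60*x^3 + 90*x^2 - 36*x + 9) dx. Term by term:
    ∫_0^5 64*x^6 dx = 5000000/7;  ∫_0^5 144*x^5 dx = 375000;  ∫_0^5 -15*x^4 dx = -9375;
    ∫_0^5 -60*x^3 dx = -9375;  ∫_0^5 90*x^2 dx = 3750;  ∫_0^5 -36*x dx = -450;
    ∫_0^5 9 dx = 45.
  Sum: 5000000/7 + 375000 − 9375 − 9375 + 3750 − 450 + 45 = 7517165/7.
Adding: ||u||_{H^1}^2 = 177607195/126 + 7517165/7 = 312916165/126.


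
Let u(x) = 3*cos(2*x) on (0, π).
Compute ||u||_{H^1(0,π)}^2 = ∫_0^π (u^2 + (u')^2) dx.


||u||_{H^1(0,π)}^2 = 45*π/2

u'(x) = -6*sin(2*x).
Expand u² and (u')² and integrate term by term on (0, π), using: for integers n ≥ 1, ∫_0^π sin²(nx) dx = ∫_0^π cos²(nx) dx = π/2; for n ≠ n', ∫_0^π sin(nx)sin(n'x) dx = ∫_0^π cos(nx)cos(n'x) dx = 0; and by product-to-sum, ∫_0^π sin(nx)cos(n'x) dx = ½∫_0^π [sin((n+n')x) + sin((n−n')x)] dx, which is 0 when n+n' is even and 2n/(n²−n'²) when n+n' is odd (it need not vanish on (0, π)).
  u² squared terms: (3)²·∫cos(2x)² dx = 9·π/2 = 9*π/2.
  So ∫_0^π u² dx = 9*π/2.
  (u')² squared terms: (-6)²·∫sin(2x)² dx = 36·π/2 = 18*π.
  So ∫_0^π (u')² dx = 18*π.
||u||_{H^1}^2 = (9*π/2) + (18*π) = 45*π/2.


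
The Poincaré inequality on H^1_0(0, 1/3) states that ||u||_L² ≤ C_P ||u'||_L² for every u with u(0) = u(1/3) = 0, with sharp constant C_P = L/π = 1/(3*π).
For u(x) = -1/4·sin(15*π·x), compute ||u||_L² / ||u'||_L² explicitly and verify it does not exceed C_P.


||u||_L² / ||u'||_L² = 1/(15*π) < C_P = 1/(3*π).

u(x) = -1/4·sin(15*π·x), so u'(x) = -15*π*cos(15*π*x)/4.
Writing u(x) = A·sin(kπx/L) with A = -1/4 and k = 5, use ∫_0^L sin²(kπx/L) dx = L/2 and ∫_0^L cos²(kπx/L) dx = L/2.
u² = 1/16·sin²(15*π·x) and (u')² = 225*π^2/16·cos²(15*π·x), and each of sin², cos² integrates to L/2 = 1/6 over (0, 1/3).
∫_0^1/3 u² dx = 1/96, so ||u||_L² = sqrt(6)/24.
∫_0^1/3 (u')² dx = 75*π^2/32, so ||u'||_L² = 5*sqrt(6)*π/8.
Ratio ||u||_L² / ||u'||_L² = 1/(15*π).
Sharp Poincaré constant on H^1_0(0, 1/3) is C_P = L/π = 1/(3*π), achieved by sin(3*π·x).
This is the k = 5 harmonic; the ratio L/(kπ) is strictly less than C_P = L/π, consistent with the sharp inequality ||u||_L² ≤ C_P ||u'||_L².


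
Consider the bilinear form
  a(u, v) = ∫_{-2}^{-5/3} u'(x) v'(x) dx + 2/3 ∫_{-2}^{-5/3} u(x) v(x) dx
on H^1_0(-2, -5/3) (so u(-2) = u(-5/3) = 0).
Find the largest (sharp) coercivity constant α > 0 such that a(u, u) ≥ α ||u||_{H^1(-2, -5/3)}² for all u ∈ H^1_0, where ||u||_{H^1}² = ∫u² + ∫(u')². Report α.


α = (2 + 27*π^2)/(3*(1 + 9*π^2))

Coercivity of a(·,·) on H^1_0(-2, -5/3) means a(u, u) ≥ α ||u||_{H^1}² for every u ∈ H^1_0.
The interval has length L = 1/3, and Poincaré/coercivity depend only on L. Here a(u, u) = ∫(u')² + (2/3)·∫u².
Here 0 < c = 2/3 < 1. The condition a(u,u) ≥ α||u||_{H^1}² reads (1−α)∫(u')² ≥ (α−c)∫u². Any admissible α is ≤ 1 (rapidly oscillating u have ∫u²/∫(u')² → 0), and α = 1 would force 0 ≥ (1−c)∫u², impossible since c < 1; so 1−α > 0. By the sharp Poincaré inequality on H^1_0 of an interval of length L, ∫(u')² ≥ (π/L)²∫u² with equality for the first sine mode sin(π(x−x₀)/L) (x₀ the left endpoint), so the inequality holds for all u iff (1−α)(π/L)² ≥ α − c, i.e. α ≤ ((π/L)² + c)/((π/L)² + 1) = (1 + c(L/π)²)/(1 + (L/π)²). With (π/L)² = 9*π^2 and c = 2/3, the largest admissible constant is α = ((π/L)² + c)/((π/L)² + 1).
Simplifying, α = (2 + 27*π^2)/(3*(1 + 9*π^2)).


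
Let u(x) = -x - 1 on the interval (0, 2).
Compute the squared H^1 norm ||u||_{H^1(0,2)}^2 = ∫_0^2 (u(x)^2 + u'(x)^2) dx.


||u||_{H^1}^2 = 32/3

The H^1 norm (squared) on an interval (0, L) is
  ||u||_{H^1}^2 = ∫_0^L u(x)^2 dx + ∫_0^L u'(x)^2 dx.
Compute u'(x) = -1.
Then u(x)^2 = x**2 + 2*x + 1 and u'(x)^2 = 1.
Integrate each monomial from 0 to 2 using ∫_0^2 c·x^n dx = c·2^(n+1)/(n+1):
  ∫_0^2 u(x)^2 dx = ∫_0^2 (x^2 + 2*x + 1) dx. Term by term:
    ∫_0^2 x^2 dx = 8/3;  ∫_0^2 2*x dx = 4;  ∫_0^2 1 dx = 2.
  Sum: 8/3 + 4 + 2 = 26/3.
  ∫_0^2 u'(x)^2 dx = ∫_0^2 (1) dx. Term by term:
    ∫_0^2 1 dx = 2.
Adding: ||u||_{H^1}^2 = 26/3 + 2 = 32/3.


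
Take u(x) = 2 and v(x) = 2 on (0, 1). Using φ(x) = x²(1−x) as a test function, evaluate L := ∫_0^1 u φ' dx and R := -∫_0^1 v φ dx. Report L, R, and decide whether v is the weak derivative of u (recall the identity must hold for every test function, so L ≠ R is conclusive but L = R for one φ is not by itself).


LHS = 0, RHS = -1/6. No, v is not the weak derivative of u.

u(x) = 2, classical derivative u'(x) = 0.
φ(x) = x²(1−x), so φ'(x) = x*(2 - 3*x).
Note φ(0) = φ(1) = 0, so the boundary term u·φ vanishes.
LHS = ∫_0^1 u(x) φ'(x) dx = ∫_0^1 (-6*x^2 + 4*x) dx. Term by term:
  ∫_0^1 -6*x^2 dx = -2;  ∫_0^1 4*x dx = 2.
Sum: -2 + 2 = 0.
So LHS = 0.
∫_0^1 v(x) φ(x) dx = ∫_0^1 (-2*x^3 + 2*x^2) dx. Term by term:
  ∫_0^1 -2*x^3 dx = -1/2;  ∫_0^1 2*x^2 dx = 2/3.
Sum: -1/2 + 2/3 = 1/6.
So RHS = -∫_0^1 v(x) φ(x) dx = -1/6.
LHS − RHS = 1/6 ≠ 0, so the identity fails.
(For a valid weak derivative the identity must hold for EVERY test function, in particular this one. The failure shows v is NOT the weak derivative of u.)
Correct weak derivative would be u'(x) = 0.


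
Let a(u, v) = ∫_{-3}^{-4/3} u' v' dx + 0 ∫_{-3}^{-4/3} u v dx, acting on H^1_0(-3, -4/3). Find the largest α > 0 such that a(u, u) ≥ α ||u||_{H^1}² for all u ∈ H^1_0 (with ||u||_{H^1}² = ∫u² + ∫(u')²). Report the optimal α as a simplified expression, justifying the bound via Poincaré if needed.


α = 9*π^2/(25 + 9*π^2)

Coercivity of a(·,·) on H^1_0(-3, -4/3) means a(u, u) ≥ α ||u||_{H^1}² for every u ∈ H^1_0.
The interval has length L = 5/3, and Poincaré/coercivity depend only on L. Here a(u, u) = ∫(u')² + (0)·∫u².
Here c = 0, so a(u,u) = ∫(u')² alone. The condition a(u,u) ≥ α||u||_{H^1}² reads (1−α)∫(u')² ≥ (α−c)∫u². Any admissible α is ≤ 1 (rapidly oscillating u have ∫u²/∫(u')² → 0), and α = 1 would force 0 ≥ (1−c)∫u², impossible since c < 1; so 1−α > 0. By the sharp Poincaré inequality on H^1_0 of an interval of length L, ∫(u')² ≥ (π/L)²∫u² with equality for the first sine mode sin(π(x−x₀)/L) (x₀ the left endpoint), so the inequality holds for all u iff (1−α)(π/L)² ≥ α − c, i.e. α ≤ ((π/L)² + c)/((π/L)² + 1) = (1 + c(L/π)²)/(1 + (L/π)²). (Direct route, valid since c ≤ 0: Poincaré gives c∫u² ≥ c(L/π)²∫(u')², so a(u,u) ≥ (1 + c(L/π)²)∫(u')², while ||u||_{H^1}² ≤ (1 + (L/π)²)∫(u')²; dividing yields the same α.) With (π/L)² = 9*π^2/25 and c = 0, the largest admissible constant is α = ((π/L)² + c)/((π/L)² + 1).
Simplifying, α = 9*π^2/(25 + 9*π^2).


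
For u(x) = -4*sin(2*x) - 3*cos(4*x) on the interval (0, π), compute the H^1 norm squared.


||u||_{H^1(0,π)}^2 = 233*π/2

u'(x) = 12*sin(4*x) - 8*cos(2*x).
Expand u² and (u')² and integrate term by term on (0, π), using: for integers n ≥ 1, ∫_0^π sin²(nx) dx = ∫_0^π cos²(nx) dx = π/2; for n ≠ n', ∫_0^π sin(nx)sin(n'x) dx = ∫_0^π cos(nx)cos(n'x) dx = 0; and by product-to-sum, ∫_0^π sin(nx)cos(n'x) dx = ½∫_0^π [sin((n+n')x) + sin((n−n')x)] dx, which is 0 when n+n' is even and 2n/(n²−n'²) when n+n' is odd (it need not vanish on (0, π)).
  u² squared terms: (-4)²·∫sin(2x)² dx = 16·π/2 = 8*π;  (-3)²·∫cos(4x)² dx = 9·π/2 = 9*π/2.
  u² cross terms: 2·(-4)·(-3)·∫sin(2x)·cos(4x) dx = 24·(0) = 0.
  So ∫_0^π u² dx = 8*π + 9*π/2 + 0 = 25*π/2.
  (u')² squared terms: (-8)²·∫cos(2x)² dx = 64·π/2 = 32*π;  (12)²·∫sin(4x)² dx = 144·π/2 = 72*π.
  (u')² cross terms: 2·(-8)·(12)·∫cos(2x)·sin(4x) dx = -192·(0) = 0.
  So ∫_0^π (u')² dx = 32*π + 72*π + 0 = 104*π.
||u||_{H^1}^2 = (25*π/2) + (104*π) = 233*π/2.


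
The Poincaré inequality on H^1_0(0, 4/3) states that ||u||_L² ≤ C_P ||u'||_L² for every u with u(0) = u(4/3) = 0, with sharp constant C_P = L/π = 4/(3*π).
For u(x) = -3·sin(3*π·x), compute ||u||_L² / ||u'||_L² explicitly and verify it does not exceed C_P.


||u||_L² / ||u'||_L² = 1/(3*π) < C_P = 4/(3*π).

u(x) = -3·sin(3*π·x), so u'(x) = -9*π*cos(3*π*x).
Writing u(x) = A·sin(kπx/L) with A = -3 and k = 4, use ∫_0^L sin²(kπx/L) dx = L/2 and ∫_0^L cos²(kπx/L) dx = L/2.
u² = 9·sin²(3*π·x) and (u')² = 81*π^2·cos²(3*π·x), and each of sin², cos² integrates to L/2 = 2/3 over (0, 4/3).
∫_0^4/3 u² dx = 6, so ||u||_L² = sqrt(6).
∫_0^4/3 (u')² dx = 54*π^2, so ||u'||_L² = 3*sqrt(6)*π.
Ratio ||u||_L² / ||u'||_L² = 1/(3*π).
Sharp Poincaré constant on H^1_0(0, 4/3) is C_P = L/π = 4/(3*π), achieved by sin(3*π/4·x).
This is the k = 4 harmonic; the ratio L/(kπ) is strictly less than C_P = L/π, consistent with the sharp inequality ||u||_L² ≤ C_P ||u'||_L².


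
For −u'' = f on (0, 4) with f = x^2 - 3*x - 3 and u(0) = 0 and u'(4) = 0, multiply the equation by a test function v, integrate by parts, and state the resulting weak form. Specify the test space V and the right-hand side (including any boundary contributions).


V = {v ∈ H^1(0, 4) : v(0) = 0} (test functions vanish at x = 0 where u is specified); weak form: ∫_0^4 u'v' dx = ∫_0^4 (x^2 - 3*x - 3) v dx for all v ∈ V.

Multiply both sides by a test function v and integrate from 0 to 4:
  ∫_0^4 −u''(x) v(x) dx = ∫_0^4 f(x) v(x) dx.
Integrate the LHS by parts once:
  ∫_0^4 −u'' v dx = −[u'(x) v(x)]_0^4 + ∫_0^4 u'(x) v'(x) dx.
Thus ∫_0^4 u'(x) v'(x) dx = ∫_0^4 f(x) v(x) dx + [u'(x) v(x)]_0^4.
Choose V so that boundary terms are either known or forced to vanish.
Mixed BC: u(0) = 0 (Dirichlet) and u'(4) = 0 (Neumann). Define V = {v ∈ H^1(0, 4) : v(0) = 0}. Then [u' v]_0^4 = u'(4)·v(4) − u'(0)·0 = 0.
Weak formulation: find u (satisfying any essential BC) such that ∫_0^4 u'(x) v'(x) dx = ∫_0^4 f v dx for all v ∈ V (Dirichlet at 0 absorbed into V; the Neumann datum at x = 4 is zero, so no boundary term remains).
Substituting f(x) = x^2 - 3*x - 3, the right-hand side is ∫_0^4 (x^2 - 3*x - 3) v dx.


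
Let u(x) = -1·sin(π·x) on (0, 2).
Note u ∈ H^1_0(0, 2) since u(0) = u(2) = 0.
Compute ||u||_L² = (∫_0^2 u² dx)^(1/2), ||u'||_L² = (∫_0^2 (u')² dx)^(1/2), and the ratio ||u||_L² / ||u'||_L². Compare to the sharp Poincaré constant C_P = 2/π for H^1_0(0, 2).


||u||_L² / ||u'||_L² = 1/π < C_P = 2/π.

u(x) = -1·sin(π·x), so u'(x) = -π*cos(π*x).
Writing u(x) = A·sin(kπx/L) with A = -1 and k = 2, use ∫_0^L sin²(kπx/L) dx = L/2 and ∫_0^L cos²(kπx/L) dx = L/2.
u² = 1·sin²(π·x) and (u')² = π^2·cos²(π·x), and each of sin², cos² integrates to L/2 = 1 over (0, 2).
∫_0^2 u² dx = 1, so ||u||_L² = 1.
∫_0^2 (u')² dx = π^2, so ||u'||_L² = π.
Ratio ||u||_L² / ||u'||_L² = 1/π.
Sharp Poincaré constant on H^1_0(0, 2) is C_P = L/π = 2/π, achieved by sin(π/2·x).
This is the k = 2 harmonic; the ratio L/(kπ) is strictly less than C_P = L/π, consistent with the sharp inequality ||u||_L² ≤ C_P ||u'||_L².


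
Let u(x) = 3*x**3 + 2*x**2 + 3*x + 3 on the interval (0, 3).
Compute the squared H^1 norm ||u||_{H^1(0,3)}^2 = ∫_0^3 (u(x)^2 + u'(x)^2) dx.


||u||_{H^1}^2 = 868221/70

The H^1 norm (squared) on an interval (0, L) is
  ||u||_{H^1}^2 = ∫_0^L u(x)^2 dx + ∫_0^L u'(x)^2 dx.
Compute u'(x) = 9*x**2 + 4*x + 3.
Then u(x)^2 = 9*x**6 + 12*x**5 + 22*x**4 + 30*x**3 + 21*x**2 + 18*x + 9 and u'(x)^2 = 81*x**4 + 72*x**3 + 70*x**2 + 24*x + 9.
Integrate each monomial from 0 to 3 using ∫_0^3 c·x^n dx = c·3^(n+1)/(n+1):
  ∫_0^3 u(x)^2 dx = ∫_0^3 (9*x^6 + 12*x^5 + 22*x^4 + 30*x^3 + 21*x^2 + 18*x + 9) dx. Term by term:
    ∫_0^3 9*x^6 dx = 19683/7;  ∫_0^3 12*x^5 dx = 1458;  ∫_0^3 22*x^4 dx = 5346/5;
    ∫_0^3 30*x^3 dx = 1215/2;  ∫_0^3 21*x^2 dx = 189;  ∫_0^3 18*x dx = 81;
    ∫_0^3 9 dx = 27.
  Sum: 19683/7 + 1458 + 5346/5 + 1215/2 + 189 + 81 + 27 = 437049/70.
  ∫_0^3 u'(x)^2 dx = ∫_0^3 (81*x^4 + 72*x^3 + 70*x^2 + 24*x + 9) dx. Term by term:
    ∫_0^3 81*x^4 dx = 19683/5;  ∫_0^3 72*x^3 dx = 1458;  ∫_0^3 70*x^2 dx = 630;
    ∫_0^3 24*x dx = 108;  ∫_0^3 9 dx = 27.
  Sum: 19683/5 + 1458 + 630 + 108 + 27 = 30798/5.
Adding: ||u||_{H^1}^2 = 437049/70 + 30798/5 = 868221/70.


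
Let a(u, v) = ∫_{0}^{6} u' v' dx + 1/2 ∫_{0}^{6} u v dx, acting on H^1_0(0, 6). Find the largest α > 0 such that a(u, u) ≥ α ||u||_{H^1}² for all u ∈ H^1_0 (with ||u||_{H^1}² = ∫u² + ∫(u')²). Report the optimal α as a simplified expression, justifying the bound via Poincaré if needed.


α = (π^2 + 18)/(π^2 + 36)

Coercivity of a(·,·) on H^1_0(0, 6) means a(u, u) ≥ α ||u||_{H^1}² for every u ∈ H^1_0.
The interval has length L = 6, and Poincaré/coercivity depend only on L. Here a(u, u) = ∫(u')² + (1/2)·∫u².
Here 0 < c = 1/2 < 1. The condition a(u,u) ≥ α||u||_{H^1}² reads (1−α)∫(u')² ≥ (α−c)∫u². Any admissible α is ≤ 1 (rapidly oscillating u have ∫u²/∫(u')² → 0), and α = 1 would force 0 ≥ (1−c)∫u², impossible since c < 1; so 1−α > 0. By the sharp Poincaré inequality on H^1_0 of an interval of length L, ∫(u')² ≥ (π/L)²∫u² with equality for the first sine mode sin(π(x−x₀)/L) (x₀ the left endpoint), so the inequality holds for all u iff (1−α)(π/L)² ≥ α − c, i.e. α ≤ ((π/L)² + c)/((π/L)² + 1) = (1 + c(L/π)²)/(1 + (L/π)²). With (π/L)² = π^2/36 and c = 1/2, the largest admissible constant is α = ((π/L)² + c)/((π/L)² + 1).
Simplifying, α = (π^2 + 18)/(π^2 + 36).


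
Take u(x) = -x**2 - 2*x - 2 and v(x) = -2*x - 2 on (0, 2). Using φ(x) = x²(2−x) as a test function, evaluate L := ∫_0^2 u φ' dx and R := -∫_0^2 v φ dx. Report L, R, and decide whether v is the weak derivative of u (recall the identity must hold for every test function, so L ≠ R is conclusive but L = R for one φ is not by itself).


LHS = 88/15, RHS = 88/15. Yes, v = u' weakly.

u(x) = -x**2 - 2*x - 2, classical derivative u'(x) = -2*x - 2.
φ(x) = x²(2−x), so φ'(x) = x*(4 - 3*x).
Note φ(0) = φ(2) = 0, so the boundary term u·φ vanishes.
LHS = ∫_0^2 u(x) φ'(x) dx = ∫_0^2 (3*x^4 + 2*x^3 - 2*x^2 - 8*x) dx. Term by term:
  ∫_0^2 3*x^4 dx = 96/5;  ∫_0^2 2*x^3 dx = 8;  ∫_0^2 -2*x^2 dx = -16/3;
  ∫_0^2 -8*x dx = -16.
Sum: 96/5 + 8 − 16/3 − 16 = 88/15.
So LHS = 88/15.
∫_0^2 v(x) φ(x) dx = ∫_0^2 (2*x^4 - 2*x^3 - 4*x^2) dx. Term by term:
  ∫_0^2 2*x^4 dx = 64/5;  ∫_0^2 -2*x^3 dx = -8;  ∫_0^2 -4*x^2 dx = -32/3.
Sum: 64/5 − 8 − 32/3 = -88/15.
So RHS = -∫_0^2 v(x) φ(x) dx = 88/15.
LHS = RHS, so the identity holds for this test φ.
Moreover u is smooth here and v(x) = u'(x) = -2*x - 2 pointwise, so the identity holds for every test function. Hence v is the weak derivative of u.


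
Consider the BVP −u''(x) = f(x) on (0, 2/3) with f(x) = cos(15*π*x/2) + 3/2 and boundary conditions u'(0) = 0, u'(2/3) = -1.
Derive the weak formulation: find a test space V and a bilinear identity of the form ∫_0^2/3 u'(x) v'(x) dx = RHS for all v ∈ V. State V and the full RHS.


V = H^1(0, 2/3) (v unrestricted at boundary; u is determined up to an additive constant); weak form: ∫_0^2/3 u'v' dx = ∫_0^2/3 (cos(15*π*x/2) + 3/2) v dx − v(2/3) for all v ∈ V.

Multiply both sides by a test function v and integrate from 0 to 2/3:
  ∫_0^2/3 −u''(x) v(x) dx = ∫_0^2/3 f(x) v(x) dx.
Integrate the LHS by parts once:
  ∫_0^2/3 −u'' v dx = −[u'(x) v(x)]_0^2/3 + ∫_0^2/3 u'(x) v'(x) dx.
Thus ∫_0^2/3 u'(x) v'(x) dx = ∫_0^2/3 f(x) v(x) dx + [u'(x) v(x)]_0^2/3.
Choose V so that boundary terms are either known or forced to vanish.
u has inhomogeneous Neumann u'(0) = 0, u'(2/3) = -1. [u' v]_0^2/3 = (-1)·v(2/3) − (0)·v(0) = − v(2/3). Take V = H^1(0, 2/3); boundary term becomes part of RHS.
Weak formulation: find u (satisfying any essential BC) such that ∫_0^2/3 u'(x) v'(x) dx = ∫_0^2/3 f v dx − v(2/3) for all v ∈ V (Neumann data are natural BCs: they enter the RHS as boundary terms).
Substituting f(x) = cos(15*π*x/2) + 3/2, the right-hand side is ∫_0^2/3 (cos(15*π*x/2) + 3/2) v dx − v(2/3).
Compatibility check (pure Neumann): taking v ≡ 1 ∈ V gives 0 = ∫_0^2/3 f dx + (-1) − (0), i.e. ∫_0^2/3 f dx must equal u'(0) − u'(2/3) = 1. Indeed ∫_0^2/3 (cos(15*π*x/2) + 3/2) dx = 1, so the data are compatible. The solution is then unique only up to an additive constant (fix it e.g. by requiring ∫_0^2/3 u dx = 0).


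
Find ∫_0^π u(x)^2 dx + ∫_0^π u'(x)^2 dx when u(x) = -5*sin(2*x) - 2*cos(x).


||u||_{H^1(0,π)}^2 = 160/3 + 133*π/2

u'(x) = 2*sin(x) - 10*cos(2*x).
Expand u² and (u')² and integrate term by term on (0, π), using: for integers n ≥ 1, ∫_0^π sin²(nx) dx = ∫_0^π cos²(nx) dx = π/2; for n ≠ n', ∫_0^π sin(nx)sin(n'x) dx = ∫_0^π cos(nx)cos(n'x) dx = 0; and by product-to-sum, ∫_0^π sin(nx)cos(n'x) dx = ½∫_0^π [sin((n+n')x) + sin((n−n')x)] dx, which is 0 when n+n' is even and 2n/(n²−n'²) when n+n' is odd (it need not vanish on (0, π)).
  u² squared terms: (-5)²·∫sin(2x)² dx = 25·π/2 = 25*π/2;  (-2)²·∫cos(x)² dx = 4·π/2 = 2*π.
  u² cross terms: 2·(-5)·(-2)·∫sin(2x)·cos(x) dx = 20·(4/3) = 80/3.
  So ∫_0^π u² dx = 25*π/2 + 2*π + 80/3 = 80/3 + 29*π/2.
  (u')² squared terms: (-10)²·∫cos(2x)² dx = 100·π/2 = 50*π;  (2)²·∫sin(x)² dx = 4·π/2 = 2*π.
  (u')² cross terms: 2·(-10)·(2)·∫cos(2x)·sin(x) dx = -40·(-2/3) = 80/3.
  So ∫_0^π (u')² dx = 50*π + 2*π + 80/3 = 80/3 + 52*π.
||u||_{H^1}^2 = (80/3 + 29*π/2) + (80/3 + 52*π) = 160/3 + 133*π/2.


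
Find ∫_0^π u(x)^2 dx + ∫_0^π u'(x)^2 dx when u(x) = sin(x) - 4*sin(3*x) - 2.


||u||_{H^1(0,π)}^2 = 8/3 + 85*π

u'(x) = cos(x) - 12*cos(3*x).
Expand u² and (u')² and integrate term by term on (0, π), using: for integers n ≥ 1, ∫_0^π sin²(nx) dx = ∫_0^π cos²(nx) dx = π/2; for n ≠ n', ∫_0^π sin(nx)sin(n'x) dx = ∫_0^π cos(nx)cos(n'x) dx = 0; and by product-to-sum, ∫_0^π sin(nx)cos(n'x) dx = ½∫_0^π [sin((n+n')x) + sin((n−n')x)] dx, which is 0 when n+n' is even and 2n/(n²−n'²) when n+n' is odd (it need not vanish on (0, π)). For the constant mode: ∫_0^π 1 dx = π, ∫_0^π cos(nx) dx = 0, ∫_0^π sin(nx) dx = (1−(−1)^n)/n.
  u² squared terms: (-2)²·∫1 dx = 4·π = 4*π;  (-4)²·∫sin(3x)² dx = 16·π/2 = 8*π;  (1)²·∫sin(x)² dx = 1·π/2 = π/2.
  u² cross terms: 2·(-2)·(-4)·∫1·sin(3x) dx = 16·(2/3) = 32/3;  2·(-2)·(1)·∫1·sin(x) dx = -4·(2) = -8;  2·(-4)·(1)·∫sin(3x)·sin(x) dx = -8·(0) = 0.
  So ∫_0^π u² dx = 4*π + 8*π + π/2 + 32/3 − 8 + 0 = 8/3 + 25*π/2.
  (u')² squared terms: (-12)²·∫cos(3x)² dx = 144·π/2 = 72*π;  (1)²·∫cos(x)² dx = 1·π/2 = π/2.
  (u')² cross terms: 2·(-12)·(1)·∫cos(3x)·cos(x) dx = -24·(0) = 0.
  So ∫_0^π (u')² dx = 72*π + π/2 + 0 = 145*π/2.
||u||_{H^1}^2 = (8/3 + 25*π/2) + (145*π/2) = 8/3 + 85*π.


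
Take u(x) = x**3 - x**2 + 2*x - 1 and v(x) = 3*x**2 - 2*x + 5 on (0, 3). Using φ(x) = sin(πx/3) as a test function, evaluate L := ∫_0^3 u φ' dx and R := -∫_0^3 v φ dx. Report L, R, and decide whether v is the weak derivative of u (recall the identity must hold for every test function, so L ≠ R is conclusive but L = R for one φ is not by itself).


LHS = -75/π + 324/π^3, RHS = -93/π + 324/π^3. No, v is not the weak derivative of u.

u(x) = x**3 - x**2 + 2*x - 1, classical derivative u'(x) = 3*x**2 - 2*x + 2.
φ(x) = sin(πx/3), so φ'(x) = π*cos(π*x/3)/3.
Note φ(0) = φ(3) = 0, so the boundary term u·φ vanishes.
LHS = ∫_0^3 u(x) φ'(x) dx = ∫_0^3 (π*x^3*cos(π*x/3)/3 - π*x^2*cos(π*x/3)/3 + 2*π*x*cos(π*x/3)/3 - π*cos(π*x/3)/3) dx. Term by term:
  ∫_0^3 -π*cos(π*x/3)/3 dx = 0;  ∫_0^3 -π*x^2*cos(π*x/3)/3 dx = 18/π;  ∫_0^3 π*x^3*cos(π*x/3)/3 dx = -81/π + 324/π^3;
  ∫_0^3 2*π*x*cos(π*x/3)/3 dx = -12/π.
Sum: 0 + 18/π + -81/π + 324/π^3 − 12/π = -75/π + 324/π^3.
So LHS = -75/π + 324/π^3.
∫_0^3 v(x) φ(x) dx = ∫_0^3 (3*x^2*sin(π*x/3) - 2*x*sin(π*x/3) + 5*sin(π*x/3)) dx. Term by term:
  ∫_0^3 5*sin(π*x/3) dx = 30/π;  ∫_0^3 -2*x*sin(π*x/3) dx = -18/π;  ∫_0^3 3*x^2*sin(π*x/3) dx = -324/π^3 + 81/π.
Sum: 30/π − 18/π + -324/π^3 + 81/π = -324/π^3 + 93/π.
So RHS = -∫_0^3 v(x) φ(x) dx = -93/π + 324/π^3.
LHS − RHS = 18/π ≠ 0, so the identity fails.
(For a valid weak derivative the identity must hold for EVERY test function, in particular this one. The failure shows v is NOT the weak derivative of u.)
Correct weak derivative would be u'(x) = 3*x**2 - 2*x + 2.


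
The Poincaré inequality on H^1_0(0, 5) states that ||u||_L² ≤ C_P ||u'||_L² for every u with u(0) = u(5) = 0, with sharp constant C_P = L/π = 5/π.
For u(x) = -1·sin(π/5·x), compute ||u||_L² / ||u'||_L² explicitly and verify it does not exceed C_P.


||u||_L² / ||u'||_L² = 5/π = C_P.

u(x) = -1·sin(π/5·x), so u'(x) = -π*cos(π*x/5)/5.
Writing u(x) = A·sin(kπx/L) with A = -1 and k = 1, use ∫_0^L sin²(kπx/L) dx = L/2 and ∫_0^L cos²(kπx/L) dx = L/2.
u² = 1·sin²(π/5·x) and (u')² = π^2/25·cos²(π/5·x), and each of sin², cos² integrates to L/2 = 5/2 over (0, 5).
∫_0^5 u² dx = 5/2, so ||u||_L² = sqrt(10)/2.
∫_0^5 (u')² dx = π^2/10, so ||u'||_L² = sqrt(10)*π/10.
Ratio ||u||_L² / ||u'||_L² = 5/π.
Sharp Poincaré constant on H^1_0(0, 5) is C_P = L/π = 5/π, achieved by sin(π/5·x).
This is the k = 1 eigenfunction (up to amplitude), so the ratio equals the sharp Poincaré constant exactly.


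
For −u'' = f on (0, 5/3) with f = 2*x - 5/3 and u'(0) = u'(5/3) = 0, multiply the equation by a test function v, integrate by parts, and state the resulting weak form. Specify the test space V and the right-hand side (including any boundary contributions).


V = H^1(0, 5/3) (no boundary constraint on v; u is determined up to an additive constant); weak form: ∫_0^5/3 u'v' dx = ∫_0^5/3 (2*x - 5/3) v dx for all v ∈ V.

Multiply both sides by a test function v and integrate from 0 to 5/3:
  ∫_0^5/3 −u''(x) v(x) dx = ∫_0^5/3 f(x) v(x) dx.
Integrate the LHS by parts once:
  ∫_0^5/3 −u'' v dx = −[u'(x) v(x)]_0^5/3 + ∫_0^5/3 u'(x) v'(x) dx.
Thus ∫_0^5/3 u'(x) v'(x) dx = ∫_0^5/3 f(x) v(x) dx + [u'(x) v(x)]_0^5/3.
Choose V so that boundary terms are either known or forced to vanish.
u has homogeneous Neumann: u'(0) = u'(5/3) = 0. So [u' v]_0^5/3 = 0·v(5/3) − 0·v(0) = 0 for any v; take V = H^1(0, 5/3).
Weak formulation: find u (satisfying any essential BC) such that ∫_0^5/3 u'(x) v'(x) dx = ∫_0^5/3 f v dx for all v ∈ V (homogeneous Neumann, so boundary terms vanish).
Substituting f(x) = 2*x - 5/3, the right-hand side is ∫_0^5/3 (2*x - 5/3) v dx.
Compatibility check (pure Neumann): taking v ≡ 1 ∈ V gives 0 = ∫_0^5/3 f dx + (0) − (0), i.e. ∫_0^5/3 f dx must equal u'(0) − u'(5/3) = 0. Indeed ∫_0^5/3 (2*x - 5/3) dx = 0, so the data are compatible. The solution is then unique only up to an additive constant (fix it e.g. by requiring ∫_0^5/3 u dx = 0).


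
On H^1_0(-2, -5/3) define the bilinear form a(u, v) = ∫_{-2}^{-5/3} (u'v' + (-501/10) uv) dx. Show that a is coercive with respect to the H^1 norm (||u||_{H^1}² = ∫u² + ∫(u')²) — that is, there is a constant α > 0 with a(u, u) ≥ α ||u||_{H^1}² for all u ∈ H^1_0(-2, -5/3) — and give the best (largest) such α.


α = 3*(-167 + 30*π^2)/(10*(1 + 9*π^2))

Coercivity of a(·,·) on H^1_0(-2, -5/3) means a(u, u) ≥ α ||u||_{H^1}² for every u ∈ H^1_0.
The interval has length L = 1/3, and Poincaré/coercivity depend only on L. Here a(u, u) = ∫(u')² + (-501/10)·∫u².
Here c = -501/10 < 0 with |c| < (π/L)² = 9*π^2, so coercivity still holds. The condition a(u,u) ≥ α||u||_{H^1}² reads (1−α)∫(u')² ≥ (α−c)∫u². Any admissible α is ≤ 1 (rapidly oscillating u have ∫u²/∫(u')² → 0), and α = 1 would force 0 ≥ (1−c)∫u², impossible since c < 1; so 1−α > 0. By the sharp Poincaré inequality on H^1_0 of an interval of length L, ∫(u')² ≥ (π/L)²∫u² with equality for the first sine mode sin(π(x−x₀)/L) (x₀ the left endpoint), so the inequality holds for all u iff (1−α)(π/L)² ≥ α − c, i.e. α ≤ ((π/L)² + c)/((π/L)² + 1) = (1 + c(L/π)²)/(1 + (L/π)²). (Direct route, valid since c ≤ 0: Poincaré gives c∫u² ≥ c(L/π)²∫(u')², so a(u,u) ≥ (1 + c(L/π)²)∫(u')², while ||u||_{H^1}² ≤ (1 + (L/π)²)∫(u')²; dividing yields the same α.) With (π/L)² = 9*π^2 and c = -501/10, the largest admissible constant is α = ((π/L)² + c)/((π/L)² + 1).
Simplifying, α = 3*(-167 + 30*π^2)/(10*(1 + 9*π^2)).


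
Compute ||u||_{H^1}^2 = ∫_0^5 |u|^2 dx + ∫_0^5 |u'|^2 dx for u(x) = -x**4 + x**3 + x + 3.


||u||_{H^1}^2 = 61641875/252

The H^1 norm (squared) on an interval (0, L) is
  ||u||_{H^1}^2 = ∫_0^L u(x)^2 dx + ∫_0^L u'(x)^2 dx.
Compute u'(x) = -4*x**3 + 3*x**2 + 1.
Then u(x)^2 = x**8 - 2*x**7 + x**6 - 2*x**5 - 4*x**4 + 6*x**3 + x**2 + 6*x + 9 and u'(x)^2 = 16*x**6 - 24*x**5 + 9*x**4 - 8*x**3 + 6*x**2 + 1.
Integrate each monomial from 0 to 5 using ∫_0^5 c·x^n dx = c·5^(n+1)/(n+1):
  ∫_0^5 u(x)^2 dx = ∫_0^5 (x^8 - 2*x^7 + x^6 - 2*x^5 - 4*x^4 + 6*x^3 + x^2 + 6*x + 9) dx. Term by term:
    ∫_0^5 x^8 dx = 1953125/9;  ∫_0^5 -2*x^7 dx = -390625/4;  ∫_0^5 x^6 dx = 78125/7;
    ∫_0^5 -2*x^5 dx = -15625/3;  ∫_0^5 -4*x^4 dx = -2500;  ∫_0^5 6*x^3 dx = 1875/2;
    ∫_0^5 x^2 dx = 125/3;  ∫_0^5 6*x dx = 75;  ∫_0^5 9 dx = 45.
  Sum: 1953125/9 − 390625/4 + 78125/7 − 15625/3 − 2500 + 1875/2 + 125/3 + 75 + 45 = 31225115/252.
  ∫_0^5 u'(x)^2 dx = ∫_0^5 (16*x^6 - 24*x^5 + 9*x^4 - 8*x^3 + 6*x^2 + 1) dx. Term by term:
    ∫_0^5 16*x^6 dx = 1250000/7;  ∫_0^5 -24*x^5 dx = -62500;  ∫_0^5 9*x^4 dx = 5625;
    ∫_0^5 -8*x^3 dx = -1250;  ∫_0^5 6*x^2 dx = 250;  ∫_0^5 1 dx = 5.
  Sum: 1250000/7 − 62500 + 5625 − 1250 + 250 + 5 = 844910/7.
Adding: ||u||_{H^1}^2 = 31225115/252 + 844910/7 = 61641875/252.


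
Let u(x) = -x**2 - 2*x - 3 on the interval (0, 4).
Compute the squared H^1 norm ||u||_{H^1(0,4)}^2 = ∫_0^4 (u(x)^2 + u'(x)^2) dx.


||u||_{H^1}^2 = 14572/15

The H^1 norm (squared) on an interval (0, L) is
  ||u||_{H^1}^2 = ∫_0^L u(x)^2 dx + ∫_0^L u'(x)^2 dx.
Compute u'(x) = -2*x - 2.
Then u(x)^2 = x**4 + 4*x**3 + 10*x**2 + 12*x + 9 and u'(x)^2 = 4*x**2 + 8*x + 4.
Integrate each monomial from 0 to 4 using ∫_0^4 c·x^n dx = c·4^(n+1)/(n+1):
  ∫_0^4 u(x)^2 dx = ∫_0^4 (x^4 + 4*x^3 + 10*x^2 + 12*x + 9) dx. Term by term:
    ∫_0^4 x^4 dx = 1024/5;  ∫_0^4 4*x^3 dx = 256;  ∫_0^4 10*x^2 dx = 640/3;
    ∫_0^4 12*x dx = 96;  ∫_0^4 9 dx = 36.
  Sum: 1024/5 + 256 + 640/3 + 96 + 36 = 12092/15.
  ∫_0^4 u'(x)^2 dx = ∫_0^4 (4*x^2 + 8*x + 4) dx. Term by term:
    ∫_0^4 4*x^2 dx = 256/3;  ∫_0^4 8*x dx = 64;  ∫_0^4 4 dx = 16.
  Sum: 256/3 + 64 + 16 = 496/3.
Adding: ||u||_{H^1}^2 = 12092/15 + 496/3 = 14572/15.


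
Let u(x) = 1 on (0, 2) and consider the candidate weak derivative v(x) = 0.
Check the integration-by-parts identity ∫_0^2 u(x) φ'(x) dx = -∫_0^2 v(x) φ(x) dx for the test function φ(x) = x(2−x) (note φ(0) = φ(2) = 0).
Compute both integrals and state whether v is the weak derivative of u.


LHS = 0, RHS = 0. Yes, v = u' weakly.

u(x) = 1, classical derivative u'(x) = 0.
φ(x) = x(2−x), so φ'(x) = 2 - 2*x.
Note φ(0) = φ(2) = 0, so the boundary term u·φ vanishes.
LHS = ∫_0^2 u(x) φ'(x) dx = ∫_0^2 (2 - 2*x) dx. Term by term:
  ∫_0^2 -2*x dx = -4;  ∫_0^2 2 dx = 4.
Sum: -4 + 4 = 0.
So LHS = 0.
∫_0^2 v(x) φ(x) dx = ∫_0^2 (0) dx. Term by term:
  ∫_0^2 0 dx = 0.
So RHS = -∫_0^2 v(x) φ(x) dx = 0.
LHS = RHS, so the identity holds for this test φ.
Moreover u is smooth here and v(x) = u'(x) = 0 pointwise, so the identity holds for every test function. Hence v is the weak derivative of u.


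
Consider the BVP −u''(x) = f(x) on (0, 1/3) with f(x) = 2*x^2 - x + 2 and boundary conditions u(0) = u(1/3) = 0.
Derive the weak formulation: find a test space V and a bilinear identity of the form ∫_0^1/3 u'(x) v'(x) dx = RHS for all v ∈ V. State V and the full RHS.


V = H^1_0(0, 1/3) (so v(0) = v(1/3) = 0); weak form: ∫_0^1/3 u'v' dx = ∫_0^1/3 (2*x^2 - x + 2) v dx for all v ∈ V.

Multiply both sides by a test function v and integrate from 0 to 1/3:
  ∫_0^1/3 −u''(x) v(x) dx = ∫_0^1/3 f(x) v(x) dx.
Integrate the LHS by parts once:
  ∫_0^1/3 −u'' v dx = −[u'(x) v(x)]_0^1/3 + ∫_0^1/3 u'(x) v'(x) dx.
Thus ∫_0^1/3 u'(x) v'(x) dx = ∫_0^1/3 f(x) v(x) dx + [u'(x) v(x)]_0^1/3.
Choose V so that boundary terms are either known or forced to vanish.
u is Dirichlet: u(0) = u(1/3) = 0. Let V = H^1_0(0, 1/3); then v(0) = v(1/3) = 0, and [u' v]_0^1/3 = 0.
Weak formulation: find u (satisfying any essential BC) such that ∫_0^1/3 u'(x) v'(x) dx = ∫_0^1/3 f v dx for all v ∈ V.
Substituting f(x) = 2*x^2 - x + 2, the right-hand side is ∫_0^1/3 (2*x^2 - x + 2) v dx.


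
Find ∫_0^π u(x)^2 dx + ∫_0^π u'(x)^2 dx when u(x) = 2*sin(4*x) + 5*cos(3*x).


||u||_{H^1(0,π)}^2 = 1600/7 + 159*π

u'(x) = -15*sin(3*x) + 8*cos(4*x).
Expand u² and (u')² and integrate term by term on (0, π), using: for integers n ≥ 1, ∫_0^π sin²(nx) dx = ∫_0^π cos²(nx) dx = π/2; for n ≠ n', ∫_0^π sin(nx)sin(n'x) dx = ∫_0^π cos(nx)cos(n'x) dx = 0; and by product-to-sum, ∫_0^π sin(nx)cos(n'x) dx = ½∫_0^π [sin((n+n')x) + sin((n−n')x)] dx, which is 0 when n+n' is even and 2n/(n²−n'²) when n+n' is odd (it need not vanish on (0, π)).
  u² squared terms: (2)²·∫sin(4x)² dx = 4·π/2 = 2*π;  (5)²·∫cos(3x)² dx = 25·π/2 = 25*π/2.
  u² cross terms: 2·(2)·(5)·∫sin(4x)·cos(3x) dx = 20·(8/7) = 160/7.
  So ∫_0^π u² dx = 2*π + 25*π/2 + 160/7 = 160/7 + 29*π/2.
  (u')² squared terms: (-15)²·∫sin(3x)² dx = 225·π/2 = 225*π/2;  (8)²·∫cos(4x)² dx = 64·π/2 = 32*π.
  (u')² cross terms: 2·(-15)·(8)·∫sin(3x)·cos(4x) dx = -240·(-6/7) = 1440/7.
  So ∫_0^π (u')² dx = 225*π/2 + 32*π + 1440/7 = 1440/7 + 289*π/2.
||u||_{H^1}^2 = (160/7 + 29*π/2) + (1440/7 + 289*π/2) = 1600/7 + 159*π.


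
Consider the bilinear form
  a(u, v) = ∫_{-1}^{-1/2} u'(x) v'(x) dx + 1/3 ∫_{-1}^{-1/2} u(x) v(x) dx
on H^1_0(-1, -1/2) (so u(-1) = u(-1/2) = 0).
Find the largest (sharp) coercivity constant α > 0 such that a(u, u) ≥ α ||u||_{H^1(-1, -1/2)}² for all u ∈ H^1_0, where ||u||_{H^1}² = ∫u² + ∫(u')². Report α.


α = (1 + 12*π^2)/(3*(1 + 4*π^2))

Coercivity of a(·,·) on H^1_0(-1, -1/2) means a(u, u) ≥ α ||u||_{H^1}² for every u ∈ H^1_0.
The interval has length L = 1/2, and Poincaré/coercivity depend only on L. Here a(u, u) = ∫(u')² + (1/3)·∫u².
Here 0 < c = 1/3 < 1. The condition a(u,u) ≥ α||u||_{H^1}² reads (1−α)∫(u')² ≥ (α−c)∫u². Any admissible α is ≤ 1 (rapidly oscillating u have ∫u²/∫(u')² → 0), and α = 1 would force 0 ≥ (1−c)∫u², impossible since c < 1; so 1−α > 0. By the sharp Poincaré inequality on H^1_0 of an interval of length L, ∫(u')² ≥ (π/L)²∫u² with equality for the first sine mode sin(π(x−x₀)/L) (x₀ the left endpoint), so the inequality holds for all u iff (1−α)(π/L)² ≥ α − c, i.e. α ≤ ((π/L)² + c)/((π/L)² + 1) = (1 + c(L/π)²)/(1 + (L/π)²). With (π/L)² = 4*π^2 and c = 1/3, the largest admissible constant is α = ((π/L)² + c)/((π/L)² + 1).
Simplifying, α = (1 + 12*π^2)/(3*(1 + 4*π^2)).
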